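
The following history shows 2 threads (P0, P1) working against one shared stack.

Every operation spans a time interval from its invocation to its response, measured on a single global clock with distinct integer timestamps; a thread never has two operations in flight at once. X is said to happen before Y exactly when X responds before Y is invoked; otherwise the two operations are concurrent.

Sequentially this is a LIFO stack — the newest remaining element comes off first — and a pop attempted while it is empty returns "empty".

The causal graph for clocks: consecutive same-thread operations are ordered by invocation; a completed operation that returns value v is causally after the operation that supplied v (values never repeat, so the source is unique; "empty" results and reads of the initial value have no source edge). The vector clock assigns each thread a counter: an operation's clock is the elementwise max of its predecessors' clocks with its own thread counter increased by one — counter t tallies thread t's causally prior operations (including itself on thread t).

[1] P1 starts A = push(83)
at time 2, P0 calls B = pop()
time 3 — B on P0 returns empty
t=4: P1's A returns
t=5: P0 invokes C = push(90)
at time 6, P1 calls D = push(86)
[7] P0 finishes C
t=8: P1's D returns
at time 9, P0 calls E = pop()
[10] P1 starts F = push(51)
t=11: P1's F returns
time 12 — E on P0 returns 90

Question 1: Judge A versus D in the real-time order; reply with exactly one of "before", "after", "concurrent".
A spans [1,4], D spans [6,8]
resp(A)=4 < inv(D)=6

before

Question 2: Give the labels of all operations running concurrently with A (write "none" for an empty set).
overlap test against A [1,4]: concurrent iff the interval meets 1..4
B [2,3]: concurrent
C [5,7]: after
D [6,8]: after
E [9,12]: after
F [10,11]: after

B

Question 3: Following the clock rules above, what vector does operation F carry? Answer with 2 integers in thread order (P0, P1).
A, invoked 1, has no incoming edges; only P1's bump applies → (0, 1)
B, invoked 2, has no incoming edges; only P0's bump applies → (1, 0)
D, invoked 6, takes VC(A)=(0, 1) under max, adds 1 for P1 → (0, 2)
C, invoked 5, takes VC(B)=(1, 0) under max, adds 1 for P0 → (2, 0)
F, invoked 10, takes VC(D)=(0, 2) under max, adds 1 for P1 → (0, 3)
E, invoked 9, takes VC(C)=(2, 0) under max, adds 1 for P0 → (3, 0)
target: VC(F) = (0, 3)

(0, 3)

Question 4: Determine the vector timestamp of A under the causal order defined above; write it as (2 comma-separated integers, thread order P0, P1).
VC(A, invoked at 1): no causal predecessors; +1 on P1 → (0, 1)
VC(B, invoked at 2): no causal predecessors; +1 on P0 → (1, 0)
merge at D (invoked 6): VC(A)=(0, 1), own-thread bump on P1 → (0, 2)
merge at C (invoked 5): VC(B)=(1, 0), own-thread bump on P0 → (2, 0)
merge at F (invoked 10): VC(D)=(0, 2), own-thread bump on P1 → (0, 3)
merge at E (invoked 9): VC(C)=(2, 0), own-thread bump on P0 → (3, 0)
target: VC(A) = (0, 1)

(0, 1)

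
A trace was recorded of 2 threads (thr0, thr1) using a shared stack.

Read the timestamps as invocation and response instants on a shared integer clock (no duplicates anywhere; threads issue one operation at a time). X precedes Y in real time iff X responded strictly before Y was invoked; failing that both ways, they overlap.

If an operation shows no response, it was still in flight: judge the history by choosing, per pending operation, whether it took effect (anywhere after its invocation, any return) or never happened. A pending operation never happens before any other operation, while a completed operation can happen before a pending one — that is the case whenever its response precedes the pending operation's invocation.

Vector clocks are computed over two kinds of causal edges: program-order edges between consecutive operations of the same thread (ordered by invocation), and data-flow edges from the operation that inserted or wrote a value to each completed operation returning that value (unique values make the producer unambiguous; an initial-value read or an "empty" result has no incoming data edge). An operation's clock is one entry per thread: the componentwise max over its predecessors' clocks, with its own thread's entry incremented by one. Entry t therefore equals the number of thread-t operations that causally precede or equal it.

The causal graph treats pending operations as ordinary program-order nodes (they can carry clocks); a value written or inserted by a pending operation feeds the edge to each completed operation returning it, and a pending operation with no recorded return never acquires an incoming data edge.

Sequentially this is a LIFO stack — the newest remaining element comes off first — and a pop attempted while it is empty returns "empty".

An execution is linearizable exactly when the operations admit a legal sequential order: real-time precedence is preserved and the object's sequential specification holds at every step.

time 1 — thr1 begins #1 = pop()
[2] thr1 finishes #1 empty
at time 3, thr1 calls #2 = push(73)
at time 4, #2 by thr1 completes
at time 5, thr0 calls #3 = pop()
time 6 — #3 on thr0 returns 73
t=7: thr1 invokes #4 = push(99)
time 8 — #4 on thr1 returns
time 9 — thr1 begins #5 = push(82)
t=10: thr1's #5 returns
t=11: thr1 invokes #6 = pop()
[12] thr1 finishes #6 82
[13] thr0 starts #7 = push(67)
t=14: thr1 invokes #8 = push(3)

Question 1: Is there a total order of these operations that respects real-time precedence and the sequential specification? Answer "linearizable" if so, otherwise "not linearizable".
witness order: #1, #2, #3, #4, #5, #6
after step 1 (#1 pop() → empty): stack <>
after step 2 (#2 push(73)): stack <73>
after step 3 (#3 pop() → 73): stack <>
after step 4 (#4 push(99)): stack <99>
after step 5 (#5 push(82)): stack <99,82>
after step 6 (#6 pop() → 82): stack <99>

linearizable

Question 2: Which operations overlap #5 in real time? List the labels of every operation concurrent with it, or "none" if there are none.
concurrent with #5 ([9,10]): every op whose interval crosses 9..10
#1 [1,2]: before
#2 [3,4]: before
#3 [5,6]: before
#4 [7,8]: before
#6 [11,12]: after
#7 [13,…): after
#8 [14,…): after

none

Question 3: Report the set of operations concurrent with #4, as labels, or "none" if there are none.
overlap test against #4 [7,8]: concurrent iff the interval meets 7..8
#1 [1,2]: before
#2 [3,4]: before
#3 [5,6]: before
#5 [9,10]: after
#6 [11,12]: after
#7 [13,…): after
#8 [14,…): after

none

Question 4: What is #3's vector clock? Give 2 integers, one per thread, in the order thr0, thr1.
#1, invoked 1, has no incoming edges; only thr1's bump applies → (0, 1)
from VC(#1)=(0, 1), #2 (invoked 3) maxes components and bumps thr1 → (0, 2)
from VC(#2)=(0, 2), #4 (invoked 7) maxes components and bumps thr1 → (0, 3)
from VC(#2)=(0, 2), #3 (invoked 5) maxes components and bumps thr0 → (1, 2)
from VC(#4)=(0, 3), #5 (invoked 9) maxes components and bumps thr1 → (0, 4)
from VC(#3)=(1, 2), #7 (invoked 13) maxes components and bumps thr0 → (2, 2)
from VC(#5)=(0, 4), #6 (invoked 11) maxes components and bumps thr1 → (0, 5)
from VC(#6)=(0, 5), #8 (invoked 14) maxes components and bumps thr1 → (0, 6)
target: VC(#3) = (1, 2)

(1, 2)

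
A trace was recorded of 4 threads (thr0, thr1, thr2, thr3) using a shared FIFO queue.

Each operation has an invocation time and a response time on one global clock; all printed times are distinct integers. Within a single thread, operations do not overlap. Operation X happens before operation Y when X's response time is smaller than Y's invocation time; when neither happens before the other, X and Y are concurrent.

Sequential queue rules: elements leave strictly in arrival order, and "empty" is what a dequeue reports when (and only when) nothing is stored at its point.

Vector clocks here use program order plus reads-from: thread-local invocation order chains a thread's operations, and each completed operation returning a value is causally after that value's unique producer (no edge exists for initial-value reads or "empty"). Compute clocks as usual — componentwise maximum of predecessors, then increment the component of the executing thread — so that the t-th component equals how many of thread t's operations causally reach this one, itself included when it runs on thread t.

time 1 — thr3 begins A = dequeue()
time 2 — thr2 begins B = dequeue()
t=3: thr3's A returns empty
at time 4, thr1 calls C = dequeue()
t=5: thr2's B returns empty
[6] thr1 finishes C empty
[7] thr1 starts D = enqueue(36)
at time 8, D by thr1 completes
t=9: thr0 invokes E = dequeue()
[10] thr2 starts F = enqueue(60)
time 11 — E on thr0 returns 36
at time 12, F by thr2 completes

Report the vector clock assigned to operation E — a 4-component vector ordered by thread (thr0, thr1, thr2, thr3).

(1, 2, 0, 0)

root op A, invoked 1: fresh clock plus thr3's own tick → (0, 0, 0, 1)
root op B, invoked 2: fresh clock plus thr2's own tick → (0, 0, 1, 0)
root op C, invoked 4: fresh clock plus thr1's own tick → (0, 1, 0, 0)
F (invocation 10): componentwise max over VC(B)=(0, 0, 1, 0), +1 at thr2, giving (0, 0, 2, 0)
D (invocation 7): componentwise max over VC(C)=(0, 1, 0, 0), +1 at thr1, giving (0, 2, 0, 0)
E (invocation 9): componentwise max over VC(D)=(0, 2, 0, 0), +1 at thr0, giving (1, 2, 0, 0)
target: VC(E) = (1, 2, 0, 0)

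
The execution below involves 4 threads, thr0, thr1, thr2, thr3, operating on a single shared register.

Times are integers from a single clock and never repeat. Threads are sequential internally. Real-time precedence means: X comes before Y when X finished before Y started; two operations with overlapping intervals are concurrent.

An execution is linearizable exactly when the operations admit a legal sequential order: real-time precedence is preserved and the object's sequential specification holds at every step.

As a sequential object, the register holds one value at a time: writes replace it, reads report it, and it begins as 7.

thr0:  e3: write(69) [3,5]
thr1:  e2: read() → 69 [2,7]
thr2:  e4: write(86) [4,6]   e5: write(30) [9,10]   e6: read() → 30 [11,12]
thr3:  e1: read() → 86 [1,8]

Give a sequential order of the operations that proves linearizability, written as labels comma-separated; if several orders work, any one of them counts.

after step 1 (e3 write(69)): value 69
after step 2 (e2 read() → 69): value 69
after step 3 (e4 write(86)): value 86
after step 4 (e1 read() → 86): value 86
after step 5 (e5 write(30)): value 30
after step 6 (e6 read() → 30): value 30

e3, e2, e4, e1, e5, e6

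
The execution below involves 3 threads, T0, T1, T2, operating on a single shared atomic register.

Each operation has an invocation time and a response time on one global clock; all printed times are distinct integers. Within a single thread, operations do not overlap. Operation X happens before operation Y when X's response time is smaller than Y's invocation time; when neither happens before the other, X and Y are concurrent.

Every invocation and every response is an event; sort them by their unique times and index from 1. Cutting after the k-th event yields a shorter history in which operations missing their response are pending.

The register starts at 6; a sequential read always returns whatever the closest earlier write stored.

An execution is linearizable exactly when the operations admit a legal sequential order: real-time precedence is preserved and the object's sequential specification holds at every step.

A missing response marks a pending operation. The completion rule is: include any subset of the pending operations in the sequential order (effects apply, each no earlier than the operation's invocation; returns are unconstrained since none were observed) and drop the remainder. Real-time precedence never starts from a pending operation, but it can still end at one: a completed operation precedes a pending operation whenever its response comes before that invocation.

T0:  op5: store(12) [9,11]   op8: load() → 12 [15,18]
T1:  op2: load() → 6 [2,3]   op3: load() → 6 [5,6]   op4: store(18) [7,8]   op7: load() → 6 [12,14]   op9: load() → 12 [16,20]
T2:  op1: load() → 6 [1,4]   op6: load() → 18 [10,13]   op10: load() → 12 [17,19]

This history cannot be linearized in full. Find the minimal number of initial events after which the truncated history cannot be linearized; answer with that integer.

a valid linearization of events 1..13 exists, for instance op1, op2, op3, op4, op6, op5:
step 1: op1 load() → 6 — value 6
step 2: op2 load() → 6 — value 6
step 3: op3 load() → 6 — value 6
step 4: op4 store(18) — value 18
step 5: op6 load() → 18 — value 18
step 6: op5 store(12) — value 12
with event 14 included (op7 responding at time 14), all real-time-consistent orders fail
take op1, op2, op3, op4, op5, op6, op7: step 6 already fails, because op6 load() → 18 cannot occur there
take op1, op2, op3, op4, op5, op7, op6: step 6 already fails, because op7 load() → 6 cannot occur there

14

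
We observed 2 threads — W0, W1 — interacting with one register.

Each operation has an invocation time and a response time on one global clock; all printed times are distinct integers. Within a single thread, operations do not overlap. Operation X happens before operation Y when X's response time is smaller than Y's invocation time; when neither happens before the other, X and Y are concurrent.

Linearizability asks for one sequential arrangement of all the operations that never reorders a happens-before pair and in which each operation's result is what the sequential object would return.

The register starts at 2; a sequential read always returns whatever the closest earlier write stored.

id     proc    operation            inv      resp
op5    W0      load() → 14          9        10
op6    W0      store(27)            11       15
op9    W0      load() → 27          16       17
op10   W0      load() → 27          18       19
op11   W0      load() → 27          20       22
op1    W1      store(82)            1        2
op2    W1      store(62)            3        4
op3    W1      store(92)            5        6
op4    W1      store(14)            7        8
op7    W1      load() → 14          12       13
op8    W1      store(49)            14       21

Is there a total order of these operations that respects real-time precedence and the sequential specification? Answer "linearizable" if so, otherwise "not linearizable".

one valid linearization: op1, op2, op3, op4, op5, op7, op6, op9, op10, op11, op8
after step 1 (op1 store(82)): value 82
after step 2 (op2 store(62)): value 62
after step 3 (op3 store(92)): value 92
after step 4 (op4 store(14)): value 14
after step 5 (op5 load() → 14): value 14
after step 6 (op7 load() → 14): value 14
after step 7 (op6 store(27)): value 27
after step 8 (op9 load() → 27): value 27
after step 9 (op10 load() → 27): value 27
after step 10 (op11 load() → 27): value 27
after step 11 (op8 store(49)): value 49

linearizable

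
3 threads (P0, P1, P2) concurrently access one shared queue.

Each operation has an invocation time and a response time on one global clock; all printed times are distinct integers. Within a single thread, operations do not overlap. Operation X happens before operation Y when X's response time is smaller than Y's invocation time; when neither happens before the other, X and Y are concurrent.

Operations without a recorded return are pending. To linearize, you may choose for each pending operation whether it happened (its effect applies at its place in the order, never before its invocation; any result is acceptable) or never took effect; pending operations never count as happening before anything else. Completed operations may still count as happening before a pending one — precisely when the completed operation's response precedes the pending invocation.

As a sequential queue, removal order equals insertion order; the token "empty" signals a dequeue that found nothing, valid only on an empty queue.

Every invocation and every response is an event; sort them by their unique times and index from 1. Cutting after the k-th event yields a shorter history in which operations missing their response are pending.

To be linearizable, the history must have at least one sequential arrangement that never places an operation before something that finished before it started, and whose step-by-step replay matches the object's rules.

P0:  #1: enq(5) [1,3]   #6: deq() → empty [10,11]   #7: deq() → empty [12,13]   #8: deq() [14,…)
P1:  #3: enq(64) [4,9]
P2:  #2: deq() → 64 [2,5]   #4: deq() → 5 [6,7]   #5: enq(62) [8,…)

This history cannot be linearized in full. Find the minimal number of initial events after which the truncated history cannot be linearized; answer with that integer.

one valid order for events 1..4 is #1:
step 1: #1 enq(5) — queue <5>
adding event 5 (#2 responds at 5) leaves no legal real-time order
completion choices over the 1 pending operation (#3) were checked; none helps
one such order, #1, #2 (pending dropped), breaks at step 2 where #2 deq() → 64 is illegal
one such order, #2, #1 (pending dropped), breaks at step 1 where #2 deq() → 64 is illegal

5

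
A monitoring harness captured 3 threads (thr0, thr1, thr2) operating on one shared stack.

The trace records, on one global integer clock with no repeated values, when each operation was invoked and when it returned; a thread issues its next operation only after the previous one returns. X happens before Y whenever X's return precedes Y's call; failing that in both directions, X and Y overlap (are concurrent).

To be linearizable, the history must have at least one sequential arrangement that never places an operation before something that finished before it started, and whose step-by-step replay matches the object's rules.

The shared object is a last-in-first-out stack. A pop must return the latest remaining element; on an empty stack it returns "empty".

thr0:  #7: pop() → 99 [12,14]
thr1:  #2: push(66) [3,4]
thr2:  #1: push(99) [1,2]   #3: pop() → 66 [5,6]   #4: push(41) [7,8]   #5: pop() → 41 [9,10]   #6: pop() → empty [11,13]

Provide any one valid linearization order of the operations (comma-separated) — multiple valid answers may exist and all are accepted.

#1, #2, #3, #4, #5, #7, #6

after step 1 (#1 push(99)): stack <99>
after step 2 (#2 push(66)): stack <99,66>
after step 3 (#3 pop() → 66): stack <99>
after step 4 (#4 push(41)): stack <99,41>
after step 5 (#5 pop() → 41): stack <99>
after step 6 (#7 pop() → 99): stack <>
after step 7 (#6 pop() → empty): stack <>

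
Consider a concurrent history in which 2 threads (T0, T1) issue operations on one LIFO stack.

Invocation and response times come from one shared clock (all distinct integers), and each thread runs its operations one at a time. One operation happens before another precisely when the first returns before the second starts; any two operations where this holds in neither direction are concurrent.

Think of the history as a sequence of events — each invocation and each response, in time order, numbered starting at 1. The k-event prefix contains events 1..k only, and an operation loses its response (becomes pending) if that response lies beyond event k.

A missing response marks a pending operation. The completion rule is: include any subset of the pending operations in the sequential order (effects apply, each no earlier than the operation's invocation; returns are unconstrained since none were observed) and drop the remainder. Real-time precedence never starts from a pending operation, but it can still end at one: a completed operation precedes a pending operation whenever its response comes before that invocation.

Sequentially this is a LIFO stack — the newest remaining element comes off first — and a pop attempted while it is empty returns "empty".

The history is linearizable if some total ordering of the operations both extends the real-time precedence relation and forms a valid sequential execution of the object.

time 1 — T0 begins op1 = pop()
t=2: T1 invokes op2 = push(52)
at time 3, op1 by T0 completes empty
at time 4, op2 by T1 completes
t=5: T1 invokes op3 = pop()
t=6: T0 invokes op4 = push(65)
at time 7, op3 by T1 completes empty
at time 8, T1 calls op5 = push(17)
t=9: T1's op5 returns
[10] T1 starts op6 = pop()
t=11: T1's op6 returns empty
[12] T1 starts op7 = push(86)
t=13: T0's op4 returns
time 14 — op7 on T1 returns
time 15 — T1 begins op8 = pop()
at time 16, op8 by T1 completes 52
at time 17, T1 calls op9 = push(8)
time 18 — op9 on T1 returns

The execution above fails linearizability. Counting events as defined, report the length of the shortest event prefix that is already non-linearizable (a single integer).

events 1..6 are linearizable; a witness order is op1, op2:
step 1: op1 pop() → empty — stack <>
step 2: op2 push(52) — stack <52>
with event 7 included (op3 responding at time 7), all real-time-consistent orders fail
including or dropping the 1 pending operation (op4) in any combination fails
take op1, op2, op3 (pending dropped): step 3 already fails, because op3 pop() → empty cannot occur there
take op2, op1, op3 (pending dropped): step 2 already fails, because op1 pop() → empty cannot occur there

7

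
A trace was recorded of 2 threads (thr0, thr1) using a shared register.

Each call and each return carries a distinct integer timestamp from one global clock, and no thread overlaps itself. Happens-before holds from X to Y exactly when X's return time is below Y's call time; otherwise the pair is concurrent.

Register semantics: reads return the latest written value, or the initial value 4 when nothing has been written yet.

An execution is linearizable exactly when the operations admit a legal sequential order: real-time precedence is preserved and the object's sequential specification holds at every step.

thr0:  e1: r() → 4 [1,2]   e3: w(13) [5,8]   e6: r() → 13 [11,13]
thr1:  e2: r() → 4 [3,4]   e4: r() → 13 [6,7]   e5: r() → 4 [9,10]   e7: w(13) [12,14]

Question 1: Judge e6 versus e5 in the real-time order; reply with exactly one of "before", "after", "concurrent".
e6 spans [11,13], e5 spans [9,10]
resp(e5)=10 < inv(e6)=11

after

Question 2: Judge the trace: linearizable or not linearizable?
events 1..9 are fine; event 10 — the response of e5 at time 10 — makes the prefix non-linearizable
real-time-consistent orders of the 5 completed operations: 2 — all fail the register replay
e.g. e1, e2, e3, e4, e5: illegal at step 5, since e5 r() → 4 cannot apply there
e.g. e1, e2, e4, e3, e5: illegal at step 3, since e4 r() → 13 cannot apply there

not linearizable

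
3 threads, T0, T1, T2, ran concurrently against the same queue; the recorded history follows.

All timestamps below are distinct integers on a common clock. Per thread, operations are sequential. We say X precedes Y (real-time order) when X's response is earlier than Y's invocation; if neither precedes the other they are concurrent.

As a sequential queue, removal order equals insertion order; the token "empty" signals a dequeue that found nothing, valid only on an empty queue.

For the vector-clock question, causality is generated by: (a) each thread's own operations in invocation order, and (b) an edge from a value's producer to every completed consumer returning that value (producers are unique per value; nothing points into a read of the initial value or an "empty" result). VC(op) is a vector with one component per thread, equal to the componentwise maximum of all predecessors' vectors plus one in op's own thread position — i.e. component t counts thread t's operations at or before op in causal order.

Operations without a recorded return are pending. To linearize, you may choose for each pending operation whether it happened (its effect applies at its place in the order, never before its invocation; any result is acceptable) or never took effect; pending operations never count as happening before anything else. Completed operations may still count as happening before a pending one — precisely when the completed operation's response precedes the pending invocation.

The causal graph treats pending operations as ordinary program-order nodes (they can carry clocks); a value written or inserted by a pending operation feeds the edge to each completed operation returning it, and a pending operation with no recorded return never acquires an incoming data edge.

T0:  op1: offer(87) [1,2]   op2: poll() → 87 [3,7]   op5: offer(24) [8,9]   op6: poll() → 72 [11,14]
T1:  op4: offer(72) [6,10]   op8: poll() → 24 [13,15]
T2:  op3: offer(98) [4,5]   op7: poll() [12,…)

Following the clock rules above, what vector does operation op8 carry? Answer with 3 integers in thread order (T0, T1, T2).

no predecessors for op3 (invoked 4): T2 increments from zero → (0, 0, 1)
no predecessors for op4 (invoked 6): T1 increments from zero → (0, 1, 0)
no predecessors for op1 (invoked 1): T0 increments from zero → (1, 0, 0)
op7 (invocation 12): componentwise max over VC(op3)=(0, 0, 1), +1 at T2, giving (0, 0, 2)
op2 (invocation 3): componentwise max over VC(op1)=(1, 0, 0), +1 at T0, giving (2, 0, 0)
op5 (invocation 8): componentwise max over VC(op2)=(2, 0, 0), +1 at T0, giving (3, 0, 0)
op8 (invocation 13): componentwise max over VC(op4)=(0, 1, 0), VC(op5)=(3, 0, 0), +1 at T1, giving (3, 2, 0)
op6 (invocation 11): componentwise max over VC(op4)=(0, 1, 0), VC(op5)=(3, 0, 0), +1 at T0, giving (4, 1, 0)
target: VC(op8) = (3, 2, 0)

(3, 2, 0)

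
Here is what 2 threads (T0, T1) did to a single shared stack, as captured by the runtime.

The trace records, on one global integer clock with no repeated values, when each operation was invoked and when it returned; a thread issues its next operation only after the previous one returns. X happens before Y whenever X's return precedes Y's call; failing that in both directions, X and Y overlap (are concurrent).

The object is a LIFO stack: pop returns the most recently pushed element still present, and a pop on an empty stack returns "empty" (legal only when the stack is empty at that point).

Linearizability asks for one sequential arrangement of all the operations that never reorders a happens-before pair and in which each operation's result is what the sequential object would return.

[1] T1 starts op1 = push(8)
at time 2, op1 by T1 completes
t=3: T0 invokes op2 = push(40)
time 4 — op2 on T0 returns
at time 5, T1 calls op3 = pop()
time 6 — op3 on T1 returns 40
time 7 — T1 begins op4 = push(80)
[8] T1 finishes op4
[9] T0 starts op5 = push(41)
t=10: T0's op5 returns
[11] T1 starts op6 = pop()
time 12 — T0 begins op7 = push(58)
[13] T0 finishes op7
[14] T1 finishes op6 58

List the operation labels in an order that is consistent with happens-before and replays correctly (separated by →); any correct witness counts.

op1 → op2 → op3 → op4 → op5 → op7 → op6

1. op1 push(8), leaving stack <8>
2. op2 push(40), leaving stack <8,40>
3. op3 pop() → 40, leaving stack <8>
4. op4 push(80), leaving stack <8,80>
5. op5 push(41), leaving stack <8,80,41>
6. op7 push(58), leaving stack <8,80,41,58>
7. op6 pop() → 58, leaving stack <8,80,41>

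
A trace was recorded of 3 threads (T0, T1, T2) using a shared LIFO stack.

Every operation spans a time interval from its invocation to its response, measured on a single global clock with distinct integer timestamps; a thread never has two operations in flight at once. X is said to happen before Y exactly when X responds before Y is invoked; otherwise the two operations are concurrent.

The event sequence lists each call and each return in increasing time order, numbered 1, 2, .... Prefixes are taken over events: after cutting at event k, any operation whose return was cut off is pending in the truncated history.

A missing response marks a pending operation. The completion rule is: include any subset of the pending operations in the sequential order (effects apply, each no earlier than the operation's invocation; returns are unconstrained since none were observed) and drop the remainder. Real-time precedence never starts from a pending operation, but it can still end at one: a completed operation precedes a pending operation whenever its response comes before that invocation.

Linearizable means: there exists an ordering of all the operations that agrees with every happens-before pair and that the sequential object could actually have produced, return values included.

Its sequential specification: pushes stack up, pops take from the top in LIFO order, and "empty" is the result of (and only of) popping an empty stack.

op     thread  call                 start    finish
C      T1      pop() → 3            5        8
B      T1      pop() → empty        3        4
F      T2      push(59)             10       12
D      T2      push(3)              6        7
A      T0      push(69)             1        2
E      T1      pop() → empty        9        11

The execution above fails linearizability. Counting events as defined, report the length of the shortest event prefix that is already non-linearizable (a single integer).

4

a valid linearization of events 1..3 exists, for instance A:
1. A push(69), leaving stack <69>
event 4 — B's response, time 4 — after it, nothing linearizes
e.g. A, B: illegal at step 2, since B pop() → empty cannot apply there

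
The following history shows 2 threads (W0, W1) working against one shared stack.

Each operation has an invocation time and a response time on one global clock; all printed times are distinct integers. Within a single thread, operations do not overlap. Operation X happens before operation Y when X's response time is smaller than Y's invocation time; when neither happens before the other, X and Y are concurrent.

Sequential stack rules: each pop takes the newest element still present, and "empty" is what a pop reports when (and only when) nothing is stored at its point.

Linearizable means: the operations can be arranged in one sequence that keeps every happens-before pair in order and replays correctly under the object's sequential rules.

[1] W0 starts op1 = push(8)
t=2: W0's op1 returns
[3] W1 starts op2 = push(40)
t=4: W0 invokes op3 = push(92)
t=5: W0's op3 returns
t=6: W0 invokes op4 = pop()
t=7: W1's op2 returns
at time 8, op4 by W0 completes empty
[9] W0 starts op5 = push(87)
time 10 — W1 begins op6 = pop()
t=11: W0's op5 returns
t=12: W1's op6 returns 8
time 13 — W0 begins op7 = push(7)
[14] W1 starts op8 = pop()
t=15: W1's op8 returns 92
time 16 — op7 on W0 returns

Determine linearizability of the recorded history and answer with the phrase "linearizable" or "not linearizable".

not linearizable

already the first 8 events (up to op4's response at time 8) admit no linearization; the first 7 still do
4 completed operations, 3 real-time-consistent orders — every stack replay fails
e.g. op1, op2, op3, op4: illegal at step 4, since op4 pop() → empty cannot apply there
e.g. op1, op3, op2, op4: illegal at step 4, since op4 pop() → empty cannot apply there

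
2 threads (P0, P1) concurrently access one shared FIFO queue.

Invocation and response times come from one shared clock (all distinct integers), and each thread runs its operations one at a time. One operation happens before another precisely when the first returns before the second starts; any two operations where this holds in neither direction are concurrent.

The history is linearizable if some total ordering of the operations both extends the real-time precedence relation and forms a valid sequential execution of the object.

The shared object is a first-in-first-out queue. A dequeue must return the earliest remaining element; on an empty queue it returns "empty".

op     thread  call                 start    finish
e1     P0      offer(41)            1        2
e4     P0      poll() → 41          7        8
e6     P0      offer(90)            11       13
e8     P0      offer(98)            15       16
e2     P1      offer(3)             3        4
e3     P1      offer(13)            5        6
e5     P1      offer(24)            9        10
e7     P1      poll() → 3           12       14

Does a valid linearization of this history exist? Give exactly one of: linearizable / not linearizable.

one valid linearization: e1, e2, e3, e4, e5, e6, e7, e8
after step 1 (e1 offer(41)): queue <41>
after step 2 (e2 offer(3)): queue <41,3>
after step 3 (e3 offer(13)): queue <41,3,13>
after step 4 (e4 poll() → 41): queue <3,13>
after step 5 (e5 offer(24)): queue <3,13,24>
after step 6 (e6 offer(90)): queue <3,13,24,90>
after step 7 (e7 poll() → 3): queue <13,24,90>
after step 8 (e8 offer(98)): queue <13,24,90,98>

linearizable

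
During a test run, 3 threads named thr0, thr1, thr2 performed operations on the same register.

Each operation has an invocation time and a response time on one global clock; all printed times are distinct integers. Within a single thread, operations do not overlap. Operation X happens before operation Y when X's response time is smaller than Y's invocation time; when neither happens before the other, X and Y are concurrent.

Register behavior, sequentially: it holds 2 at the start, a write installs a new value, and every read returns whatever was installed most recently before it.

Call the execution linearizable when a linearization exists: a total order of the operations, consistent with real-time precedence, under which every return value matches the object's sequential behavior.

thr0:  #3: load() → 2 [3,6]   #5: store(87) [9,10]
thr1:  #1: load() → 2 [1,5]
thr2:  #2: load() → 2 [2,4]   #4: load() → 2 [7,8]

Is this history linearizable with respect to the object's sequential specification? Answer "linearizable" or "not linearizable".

a witness: #1, #2, #3, #4, #5
after step 1 (#1 load() → 2): value 2
after step 2 (#2 load() → 2): value 2
after step 3 (#3 load() → 2): value 2
after step 4 (#4 load() → 2): value 2
after step 5 (#5 store(87)): value 87

linearizable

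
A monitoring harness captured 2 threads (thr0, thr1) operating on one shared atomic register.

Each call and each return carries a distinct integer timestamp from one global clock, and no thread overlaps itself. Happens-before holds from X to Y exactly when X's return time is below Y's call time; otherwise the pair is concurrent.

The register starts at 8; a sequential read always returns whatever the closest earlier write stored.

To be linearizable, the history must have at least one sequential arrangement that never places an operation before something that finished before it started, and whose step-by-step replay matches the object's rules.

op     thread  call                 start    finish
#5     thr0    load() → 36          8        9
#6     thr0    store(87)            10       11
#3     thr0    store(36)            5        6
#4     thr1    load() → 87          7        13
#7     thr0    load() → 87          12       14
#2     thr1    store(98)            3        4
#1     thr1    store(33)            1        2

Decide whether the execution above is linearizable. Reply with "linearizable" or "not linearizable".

linearizable

one valid linearization: #1, #2, #3, #5, #6, #4, #7
after step 1 (#1 store(33)): value 33
after step 2 (#2 store(98)): value 98
after step 3 (#3 store(36)): value 36
after step 4 (#5 load() → 36): value 36
after step 5 (#6 store(87)): value 87
after step 6 (#4 load() → 87): value 87
after step 7 (#7 load() → 87): value 87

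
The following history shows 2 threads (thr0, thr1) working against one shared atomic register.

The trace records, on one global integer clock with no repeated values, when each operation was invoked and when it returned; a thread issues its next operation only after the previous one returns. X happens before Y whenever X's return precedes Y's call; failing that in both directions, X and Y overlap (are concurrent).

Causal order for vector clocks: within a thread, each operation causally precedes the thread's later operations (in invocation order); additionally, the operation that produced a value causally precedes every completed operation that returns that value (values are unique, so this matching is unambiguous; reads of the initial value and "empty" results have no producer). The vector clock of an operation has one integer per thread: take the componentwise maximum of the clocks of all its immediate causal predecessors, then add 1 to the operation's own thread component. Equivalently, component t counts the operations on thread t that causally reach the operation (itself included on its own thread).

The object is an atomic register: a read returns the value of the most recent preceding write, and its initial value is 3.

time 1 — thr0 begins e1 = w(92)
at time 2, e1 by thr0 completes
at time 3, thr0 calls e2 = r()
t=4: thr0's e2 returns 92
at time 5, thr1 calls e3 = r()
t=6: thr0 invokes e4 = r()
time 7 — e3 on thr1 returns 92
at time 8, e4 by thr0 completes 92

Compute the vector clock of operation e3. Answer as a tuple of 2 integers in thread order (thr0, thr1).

(1, 1)

no predecessors for e1 (invoked 1): thr0 increments from zero → (1, 0)
e3 (invocation 5): componentwise max over VC(e1)=(1, 0), +1 at thr1, giving (1, 1)
e2 (invocation 3): componentwise max over VC(e1)=(1, 0), +1 at thr0, giving (2, 0)
e4 (invocation 6): componentwise max over VC(e1)=(1, 0), VC(e2)=(2, 0), +1 at thr0, giving (3, 0)
target: VC(e3) = (1, 1)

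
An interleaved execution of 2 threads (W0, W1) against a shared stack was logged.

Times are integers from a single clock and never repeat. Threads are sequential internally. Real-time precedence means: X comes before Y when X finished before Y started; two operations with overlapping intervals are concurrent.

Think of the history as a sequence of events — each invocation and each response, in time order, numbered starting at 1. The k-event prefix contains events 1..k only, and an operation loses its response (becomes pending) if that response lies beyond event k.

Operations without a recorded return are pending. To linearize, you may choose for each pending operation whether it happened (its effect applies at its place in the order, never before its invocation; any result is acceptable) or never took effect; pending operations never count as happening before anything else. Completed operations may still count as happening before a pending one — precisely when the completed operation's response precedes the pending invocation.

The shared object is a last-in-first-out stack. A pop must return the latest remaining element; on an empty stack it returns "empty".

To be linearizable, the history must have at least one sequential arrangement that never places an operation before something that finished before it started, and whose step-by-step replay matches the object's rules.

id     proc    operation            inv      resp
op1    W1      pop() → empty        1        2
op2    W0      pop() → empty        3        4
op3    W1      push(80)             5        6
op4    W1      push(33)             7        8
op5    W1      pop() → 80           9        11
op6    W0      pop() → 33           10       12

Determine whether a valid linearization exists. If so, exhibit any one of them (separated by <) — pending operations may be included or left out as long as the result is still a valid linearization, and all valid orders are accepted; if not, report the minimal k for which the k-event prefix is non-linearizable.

linearizable — witness: op1 < op2 < op3 < op4 < op6 < op5

after step 1 (op1 pop() → empty): stack <>
after step 2 (op2 pop() → empty): stack <>
after step 3 (op3 push(80)): stack <80>
after step 4 (op4 push(33)): stack <80,33>
after step 5 (op6 pop() → 33): stack <80>
after step 6 (op5 pop() → 80): stack <>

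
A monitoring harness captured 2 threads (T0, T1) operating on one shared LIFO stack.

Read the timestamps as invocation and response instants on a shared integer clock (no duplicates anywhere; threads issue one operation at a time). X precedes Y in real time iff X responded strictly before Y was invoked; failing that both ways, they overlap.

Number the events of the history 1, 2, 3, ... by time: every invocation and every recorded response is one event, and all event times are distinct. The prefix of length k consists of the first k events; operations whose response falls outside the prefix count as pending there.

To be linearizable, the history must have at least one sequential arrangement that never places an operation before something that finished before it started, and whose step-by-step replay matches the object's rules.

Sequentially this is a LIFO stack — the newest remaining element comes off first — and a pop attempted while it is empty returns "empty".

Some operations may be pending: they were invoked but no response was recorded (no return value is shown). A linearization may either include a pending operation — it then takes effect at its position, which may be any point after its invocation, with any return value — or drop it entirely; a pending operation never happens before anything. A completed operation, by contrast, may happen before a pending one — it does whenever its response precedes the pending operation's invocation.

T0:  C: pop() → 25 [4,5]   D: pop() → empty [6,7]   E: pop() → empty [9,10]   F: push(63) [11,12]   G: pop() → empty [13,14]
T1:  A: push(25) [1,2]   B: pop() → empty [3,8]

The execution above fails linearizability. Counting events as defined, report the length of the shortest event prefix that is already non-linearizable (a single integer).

14

events 1..13 are linearizable; a witness order is A, C, B, D, E, F:
1. A push(25), leaving stack <25>
2. C pop() → 25, leaving stack <>
3. B pop() → empty, leaving stack <>
4. D pop() → empty, leaving stack <>
5. E pop() → empty, leaving stack <>
6. F push(63), leaving stack <63>
event 14 — G's response, time 14 — after it, nothing linearizes
take A, B, C, D, E, F, G: step 2 already fails, because B pop() → empty cannot occur there
take A, C, B, D, E, F, G: step 7 already fails, because G pop() → empty cannot occur there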